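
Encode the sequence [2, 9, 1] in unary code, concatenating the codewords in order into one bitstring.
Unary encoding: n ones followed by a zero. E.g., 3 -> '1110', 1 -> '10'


Encode each number as n ones followed by a terminating 0:
  2 -> 110 (3 bits)
  9 -> 1111111110 (10 bits)
  1 -> 10 (2 bits)
Total length = 3 + 10 + 2 = 15 bits.

Unary([2, 9, 1]) = 110111111111010 (15 bits)


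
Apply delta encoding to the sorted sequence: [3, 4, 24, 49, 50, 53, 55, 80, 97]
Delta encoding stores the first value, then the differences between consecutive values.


First value: 3
Deltas:
  4 - 3 = 1
  24 - 4 = 20
  49 - 24 = 25
  50 - 49 = 1
  53 - 50 = 3
  55 - 53 = 2
  80 - 55 = 25
  97 - 80 = 17


Delta encoded: [3, 1, 20, 25, 1, 3, 2, 25, 17]


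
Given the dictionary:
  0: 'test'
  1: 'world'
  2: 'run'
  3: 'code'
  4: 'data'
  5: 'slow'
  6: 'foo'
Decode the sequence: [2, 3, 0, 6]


Look up each index in the dictionary:
  2 -> 'run'
  3 -> 'code'
  0 -> 'test'
  6 -> 'foo'

Decoded: "run code test foo"


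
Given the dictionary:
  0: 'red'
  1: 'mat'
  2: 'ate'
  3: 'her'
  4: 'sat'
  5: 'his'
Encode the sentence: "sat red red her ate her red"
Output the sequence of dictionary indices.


Look up each word in the dictionary:
  'sat' -> 4
  'red' -> 0
  'red' -> 0
  'her' -> 3
  'ate' -> 2
  'her' -> 3
  'red' -> 0

Encoded: [4, 0, 0, 3, 2, 3, 0]


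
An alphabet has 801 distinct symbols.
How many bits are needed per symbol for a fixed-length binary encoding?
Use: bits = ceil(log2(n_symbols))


log2(801) = 9.6457
Bracket: 2^9 = 512 < 801 <= 2^10 = 1024
So ceil(log2(801)) = 10

bits = ceil(log2(801)) = ceil(9.6457) = 10 bits


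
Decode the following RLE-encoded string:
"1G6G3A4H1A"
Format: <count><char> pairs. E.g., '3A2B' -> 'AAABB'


Expanding each <count><char> pair:
  1G -> 'G'
  6G -> 'GGGGGG'
  3A -> 'AAA'
  4H -> 'HHHH'
  1A -> 'A'

Decoded = GGGGGGGAAAHHHHA


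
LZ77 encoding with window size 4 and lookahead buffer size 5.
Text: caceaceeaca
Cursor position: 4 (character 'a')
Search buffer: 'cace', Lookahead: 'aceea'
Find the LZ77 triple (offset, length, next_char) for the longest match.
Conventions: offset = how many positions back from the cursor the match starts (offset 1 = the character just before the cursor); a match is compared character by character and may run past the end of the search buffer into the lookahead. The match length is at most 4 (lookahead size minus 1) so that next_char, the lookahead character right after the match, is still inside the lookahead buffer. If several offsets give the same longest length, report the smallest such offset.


Try each offset into the search buffer:
  offset=1 (pos 3, char 'e'): match length 0
  offset=2 (pos 2, char 'c'): match length 0
  offset=3 (pos 1, char 'a'): match length 3
  offset=4 (pos 0, char 'c'): match length 0
Longest match has length 3 at offset 3.
next_char = character at position 4 + 3 = 7 -> 'e'

Best match: offset=3, length=3 (matching 'ace' starting at position 1)
LZ77 triple: (3, 3, 'e')


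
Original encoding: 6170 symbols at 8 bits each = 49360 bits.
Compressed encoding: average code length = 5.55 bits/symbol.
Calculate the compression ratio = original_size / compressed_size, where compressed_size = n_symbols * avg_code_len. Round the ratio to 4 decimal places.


original_size = n_symbols * orig_bits = 6170 * 8 = 49360 bits
compressed_size = n_symbols * avg_code_len = 6170 * 5.55 = 34243.5 bits
ratio = original_size / compressed_size = 49360 / 34243.5 = 1.4414

Compression ratio = 1.4414


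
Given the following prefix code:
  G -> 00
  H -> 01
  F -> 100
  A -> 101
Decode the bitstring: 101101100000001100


Decoding step by step:
Bits 101 -> A
Bits 101 -> A
Bits 100 -> F
Bits 00 -> G
Bits 00 -> G
Bits 01 -> H
Bits 100 -> F


Decoded message: AAFGGHF


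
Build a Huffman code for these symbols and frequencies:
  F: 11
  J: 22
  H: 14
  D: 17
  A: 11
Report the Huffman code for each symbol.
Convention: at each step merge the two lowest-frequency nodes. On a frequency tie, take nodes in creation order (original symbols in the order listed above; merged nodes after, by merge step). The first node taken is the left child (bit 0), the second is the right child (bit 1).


Huffman tree construction:
Step 1: Merge F(11) + A(11) = 22
Step 2: Merge H(14) + D(17) = 31
Step 3: Merge J(22) + (F+A)(22) = 44
Step 4: Merge (H+D)(31) + (J+(F+A))(44) = 75
Read each symbol's code off the tree from the root (left child = 0, right child = 1).

Codes:
  F: 110 (length 3)
  J: 10 (length 2)
  H: 00 (length 2)
  D: 01 (length 2)
  A: 111 (length 3)
Average code length: 172/75 = 2.2933 bits/symbol


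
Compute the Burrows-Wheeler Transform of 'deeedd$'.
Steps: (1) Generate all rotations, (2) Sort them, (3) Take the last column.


Rotations (sorted):
  0: $deeedd -> last char: d
  1: d$deeed -> last char: d
  2: dd$deee -> last char: e
  3: deeedd$ -> last char: $
  4: edd$dee -> last char: e
  5: eedd$de -> last char: e
  6: eeedd$d -> last char: d


BWT = dde$eed


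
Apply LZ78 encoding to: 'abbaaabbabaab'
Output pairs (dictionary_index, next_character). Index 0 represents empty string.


LZ78 encoding steps:
Dictionary: {0: ''}
Step 1: w='' (idx 0), next='a' -> output (0, 'a'), add 'a' as idx 1
Step 2: w='' (idx 0), next='b' -> output (0, 'b'), add 'b' as idx 2
Step 3: w='b' (idx 2), next='a' -> output (2, 'a'), add 'ba' as idx 3
Step 4: w='a' (idx 1), next='a' -> output (1, 'a'), add 'aa' as idx 4
Step 5: w='b' (idx 2), next='b' -> output (2, 'b'), add 'bb' as idx 5
Step 6: w='a' (idx 1), next='b' -> output (1, 'b'), add 'ab' as idx 6
Step 7: w='aa' (idx 4), next='b' -> output (4, 'b'), add 'aab' as idx 7


Encoded: [(0, 'a'), (0, 'b'), (2, 'a'), (1, 'a'), (2, 'b'), (1, 'b'), (4, 'b')]


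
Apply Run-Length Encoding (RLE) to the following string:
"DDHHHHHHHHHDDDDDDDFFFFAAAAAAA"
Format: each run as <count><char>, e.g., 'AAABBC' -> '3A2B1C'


Scanning runs left to right:
  i=0: run of 'D' x 2 -> '2D'
  i=2: run of 'H' x 9 -> '9H'
  i=11: run of 'D' x 7 -> '7D'
  i=18: run of 'F' x 4 -> '4F'
  i=22: run of 'A' x 7 -> '7A'

RLE = 2D9H7D4F7A


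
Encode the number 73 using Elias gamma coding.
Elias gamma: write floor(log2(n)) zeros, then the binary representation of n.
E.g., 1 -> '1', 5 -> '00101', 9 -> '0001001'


num_bits = floor(log2(73)) + 1 = 7
leading_zeros = num_bits - 1 = 6
binary(73) = 1001001

Elias gamma(73) = '000000' + '1001001' = 0000001001001 (13 bits)


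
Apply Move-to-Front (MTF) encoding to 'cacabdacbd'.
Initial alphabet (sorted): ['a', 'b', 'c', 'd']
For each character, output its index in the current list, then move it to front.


MTF encoding:
'c': index 2 in ['a', 'b', 'c', 'd'] -> ['c', 'a', 'b', 'd']
'a': index 1 in ['c', 'a', 'b', 'd'] -> ['a', 'c', 'b', 'd']
'c': index 1 in ['a', 'c', 'b', 'd'] -> ['c', 'a', 'b', 'd']
'a': index 1 in ['c', 'a', 'b', 'd'] -> ['a', 'c', 'b', 'd']
'b': index 2 in ['a', 'c', 'b', 'd'] -> ['b', 'a', 'c', 'd']
'd': index 3 in ['b', 'a', 'c', 'd'] -> ['d', 'b', 'a', 'c']
'a': index 2 in ['d', 'b', 'a', 'c'] -> ['a', 'd', 'b', 'c']
'c': index 3 in ['a', 'd', 'b', 'c'] -> ['c', 'a', 'd', 'b']
'b': index 3 in ['c', 'a', 'd', 'b'] -> ['b', 'c', 'a', 'd']
'd': index 3 in ['b', 'c', 'a', 'd'] -> ['d', 'b', 'c', 'a']


Output: [2, 1, 1, 1, 2, 3, 2, 3, 3, 3]


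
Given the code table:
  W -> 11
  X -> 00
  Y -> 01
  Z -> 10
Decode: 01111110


Decoding:
01 -> Y
11 -> W
11 -> W
10 -> Z


Result: YWWZ


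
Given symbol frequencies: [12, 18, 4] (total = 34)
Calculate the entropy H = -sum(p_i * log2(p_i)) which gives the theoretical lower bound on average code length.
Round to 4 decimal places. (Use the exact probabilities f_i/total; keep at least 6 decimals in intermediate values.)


Per-symbol terms -p_i * log2(p_i) with p_i = f_i/34:
  p = 12/34 = 0.352941: log2(p) = -1.502500, -p*log2(p) = 0.530294
  p = 18/34 = 0.529412: log2(p) = -0.917538, -p*log2(p) = 0.485755
  p = 4/34 = 0.117647: log2(p) = -3.087463, -p*log2(p) = 0.363231
H = 0.530294 + 0.485755 + 0.363231 = 1.379280

H = 1.3793 bits/symbol


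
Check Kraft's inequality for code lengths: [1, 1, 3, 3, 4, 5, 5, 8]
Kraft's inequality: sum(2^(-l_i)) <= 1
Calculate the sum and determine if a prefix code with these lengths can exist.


Sum = 2^(-1) + 2^(-1) + 2^(-3) + 2^(-3) + 2^(-4) + 2^(-5) + 2^(-5) + 2^(-8)
    = 0.5 + 0.5 + 0.125 + 0.125 + 0.0625 + 0.03125 + 0.03125 + 0.00390625
    = 353/256 = 1.37890625
Since 1.37890625 > 1, Kraft's inequality is NOT satisfied.
A prefix code with these lengths CANNOT exist.

Kraft sum = 1.37890625. Not satisfied.


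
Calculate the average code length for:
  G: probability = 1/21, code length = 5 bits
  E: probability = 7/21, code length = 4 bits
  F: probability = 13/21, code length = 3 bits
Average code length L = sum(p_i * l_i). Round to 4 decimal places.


Weighted contributions p_i * l_i:
  G: (1/21) * 5 = 5/21
  E: (7/21) * 4 = 28/21
  F: (13/21) * 3 = 39/21
Sum = (5 + 28 + 39)/21 = 72/21

L = 72/21 = 3.4286 bits/symbol


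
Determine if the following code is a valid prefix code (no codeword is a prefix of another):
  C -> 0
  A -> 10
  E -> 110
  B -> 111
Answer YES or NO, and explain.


Checking each pair (does one codeword prefix another?):
  C='0' vs A='10': no prefix
  C='0' vs E='110': no prefix
  C='0' vs B='111': no prefix
  A='10' vs C='0': no prefix
  A='10' vs E='110': no prefix
  A='10' vs B='111': no prefix
  E='110' vs C='0': no prefix
  E='110' vs A='10': no prefix
  E='110' vs B='111': no prefix
  B='111' vs C='0': no prefix
  B='111' vs A='10': no prefix
  B='111' vs E='110': no prefix
No violation found over all pairs.

YES -- this is a valid prefix code. No codeword is a prefix of any other codeword.


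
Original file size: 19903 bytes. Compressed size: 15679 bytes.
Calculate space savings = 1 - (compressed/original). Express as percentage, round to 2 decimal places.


ratio = compressed/original = 15679/19903 = 0.787771
savings = 1 - ratio = 1 - 0.787771 = 0.212229
as a percentage: 0.212229 * 100 = 21.22%

Space savings = 1 - 15679/19903 = 21.22%


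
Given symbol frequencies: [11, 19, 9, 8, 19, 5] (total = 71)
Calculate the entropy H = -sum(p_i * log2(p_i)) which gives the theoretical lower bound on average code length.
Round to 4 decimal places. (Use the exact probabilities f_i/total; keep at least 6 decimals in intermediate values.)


Per-symbol terms -p_i * log2(p_i) with p_i = f_i/71:
  p = 11/71 = 0.154930: log2(p) = -2.690316, -p*log2(p) = 0.416809
  p = 19/71 = 0.267606: log2(p) = -1.901820, -p*log2(p) = 0.508938
  p = 9/71 = 0.126761: log2(p) = -2.979822, -p*log2(p) = 0.377724
  p = 8/71 = 0.112676: log2(p) = -3.149747, -p*log2(p) = 0.354901
  p = 19/71 = 0.267606: log2(p) = -1.901820, -p*log2(p) = 0.508938
  p = 5/71 = 0.070423: log2(p) = -3.827819, -p*log2(p) = 0.269565
H = 0.416809 + 0.508938 + 0.377724 + 0.354901 + 0.508938 + 0.269565 = 2.436875

H = 2.4369 bits/symbol


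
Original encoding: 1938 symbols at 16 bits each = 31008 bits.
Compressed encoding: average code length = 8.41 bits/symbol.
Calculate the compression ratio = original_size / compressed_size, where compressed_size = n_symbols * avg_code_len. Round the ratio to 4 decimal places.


original_size = n_symbols * orig_bits = 1938 * 16 = 31008 bits
compressed_size = n_symbols * avg_code_len = 1938 * 8.41 = 16298.58 bits
ratio = original_size / compressed_size = 31008 / 16298.58 = 1.9025

Compression ratio = 1.9025


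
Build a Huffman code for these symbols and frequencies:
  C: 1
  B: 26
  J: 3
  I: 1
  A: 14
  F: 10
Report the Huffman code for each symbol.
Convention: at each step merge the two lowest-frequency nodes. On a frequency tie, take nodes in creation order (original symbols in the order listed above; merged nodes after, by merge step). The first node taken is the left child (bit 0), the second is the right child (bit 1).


Huffman tree construction:
Step 1: Merge C(1) + I(1) = 2
Step 2: Merge (C+I)(2) + J(3) = 5
Step 3: Merge ((C+I)+J)(5) + F(10) = 15
Step 4: Merge A(14) + (((C+I)+J)+F)(15) = 29
Step 5: Merge B(26) + (A+(((C+I)+J)+F))(29) = 55
Read each symbol's code off the tree from the root (left child = 0, right child = 1).

Codes:
  C: 11000 (length 5)
  B: 0 (length 1)
  J: 1101 (length 4)
  I: 11001 (length 5)
  A: 10 (length 2)
  F: 111 (length 3)
Average code length: 106/55 = 1.9273 bits/symbol


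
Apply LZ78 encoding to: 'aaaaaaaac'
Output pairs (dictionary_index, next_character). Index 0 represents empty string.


LZ78 encoding steps:
Dictionary: {0: ''}
Step 1: w='' (idx 0), next='a' -> output (0, 'a'), add 'a' as idx 1
Step 2: w='a' (idx 1), next='a' -> output (1, 'a'), add 'aa' as idx 2
Step 3: w='aa' (idx 2), next='a' -> output (2, 'a'), add 'aaa' as idx 3
Step 4: w='aa' (idx 2), next='c' -> output (2, 'c'), add 'aac' as idx 4


Encoded: [(0, 'a'), (1, 'a'), (2, 'a'), (2, 'c')]


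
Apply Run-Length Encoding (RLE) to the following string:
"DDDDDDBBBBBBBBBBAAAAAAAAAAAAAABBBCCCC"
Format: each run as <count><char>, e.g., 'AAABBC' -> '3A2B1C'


Scanning runs left to right:
  i=0: run of 'D' x 6 -> '6D'
  i=6: run of 'B' x 10 -> '10B'
  i=16: run of 'A' x 14 -> '14A'
  i=30: run of 'B' x 3 -> '3B'
  i=33: run of 'C' x 4 -> '4C'

RLE = 6D10B14A3B4C


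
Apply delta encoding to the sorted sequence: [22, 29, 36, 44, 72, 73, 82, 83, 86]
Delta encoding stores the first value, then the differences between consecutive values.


First value: 22
Deltas:
  29 - 22 = 7
  36 - 29 = 7
  44 - 36 = 8
  72 - 44 = 28
  73 - 72 = 1
  82 - 73 = 9
  83 - 82 = 1
  86 - 83 = 3


Delta encoded: [22, 7, 7, 8, 28, 1, 9, 1, 3]


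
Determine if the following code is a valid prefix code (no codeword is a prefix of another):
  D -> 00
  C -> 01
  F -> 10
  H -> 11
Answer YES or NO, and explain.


Checking each pair (does one codeword prefix another?):
  D='00' vs C='01': no prefix
  D='00' vs F='10': no prefix
  D='00' vs H='11': no prefix
  C='01' vs D='00': no prefix
  C='01' vs F='10': no prefix
  C='01' vs H='11': no prefix
  F='10' vs D='00': no prefix
  F='10' vs C='01': no prefix
  F='10' vs H='11': no prefix
  H='11' vs D='00': no prefix
  H='11' vs C='01': no prefix
  H='11' vs F='10': no prefix
No violation found over all pairs.

YES -- this is a valid prefix code. No codeword is a prefix of any other codeword.


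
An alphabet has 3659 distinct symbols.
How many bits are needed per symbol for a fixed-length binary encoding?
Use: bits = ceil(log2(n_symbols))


log2(3659) = 11.8372
Bracket: 2^11 = 2048 < 3659 <= 2^12 = 4096
So ceil(log2(3659)) = 12

bits = ceil(log2(3659)) = ceil(11.8372) = 12 bits


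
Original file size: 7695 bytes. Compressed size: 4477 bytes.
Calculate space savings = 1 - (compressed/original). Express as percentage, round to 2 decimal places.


ratio = compressed/original = 4477/7695 = 0.581806
savings = 1 - ratio = 1 - 0.581806 = 0.418194
as a percentage: 0.418194 * 100 = 41.82%

Space savings = 1 - 4477/7695 = 41.82%


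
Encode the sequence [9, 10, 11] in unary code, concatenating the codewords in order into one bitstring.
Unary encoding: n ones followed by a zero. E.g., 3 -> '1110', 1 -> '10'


Encode each number as n ones followed by a terminating 0:
  9 -> 1111111110 (10 bits)
  10 -> 11111111110 (11 bits)
  11 -> 111111111110 (12 bits)
Total length = 10 + 11 + 12 = 33 bits.

Unary([9, 10, 11]) = 111111111011111111110111111111110 (33 bits)


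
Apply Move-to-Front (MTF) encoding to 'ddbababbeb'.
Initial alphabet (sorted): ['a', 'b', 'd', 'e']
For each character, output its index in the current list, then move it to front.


MTF encoding:
'd': index 2 in ['a', 'b', 'd', 'e'] -> ['d', 'a', 'b', 'e']
'd': index 0 in ['d', 'a', 'b', 'e'] -> ['d', 'a', 'b', 'e']
'b': index 2 in ['d', 'a', 'b', 'e'] -> ['b', 'd', 'a', 'e']
'a': index 2 in ['b', 'd', 'a', 'e'] -> ['a', 'b', 'd', 'e']
'b': index 1 in ['a', 'b', 'd', 'e'] -> ['b', 'a', 'd', 'e']
'a': index 1 in ['b', 'a', 'd', 'e'] -> ['a', 'b', 'd', 'e']
'b': index 1 in ['a', 'b', 'd', 'e'] -> ['b', 'a', 'd', 'e']
'b': index 0 in ['b', 'a', 'd', 'e'] -> ['b', 'a', 'd', 'e']
'e': index 3 in ['b', 'a', 'd', 'e'] -> ['e', 'b', 'a', 'd']
'b': index 1 in ['e', 'b', 'a', 'd'] -> ['b', 'e', 'a', 'd']


Output: [2, 0, 2, 2, 1, 1, 1, 0, 3, 1]


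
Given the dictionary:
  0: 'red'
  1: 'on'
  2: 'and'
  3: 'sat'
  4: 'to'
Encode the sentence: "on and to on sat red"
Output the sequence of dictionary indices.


Look up each word in the dictionary:
  'on' -> 1
  'and' -> 2
  'to' -> 4
  'on' -> 1
  'sat' -> 3
  'red' -> 0

Encoded: [1, 2, 4, 1, 3, 0]


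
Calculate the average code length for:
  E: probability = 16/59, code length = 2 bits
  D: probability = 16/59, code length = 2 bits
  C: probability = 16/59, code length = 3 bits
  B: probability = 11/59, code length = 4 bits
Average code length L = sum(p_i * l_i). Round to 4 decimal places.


Weighted contributions p_i * l_i:
  E: (16/59) * 2 = 32/59
  D: (16/59) * 2 = 32/59
  C: (16/59) * 3 = 48/59
  B: (11/59) * 4 = 44/59
Sum = (32 + 32 + 48 + 44)/59 = 156/59

L = 156/59 = 2.6441 bits/symbol


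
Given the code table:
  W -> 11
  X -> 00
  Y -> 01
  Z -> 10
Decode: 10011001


Decoding:
10 -> Z
01 -> Y
10 -> Z
01 -> Y


Result: ZYZY


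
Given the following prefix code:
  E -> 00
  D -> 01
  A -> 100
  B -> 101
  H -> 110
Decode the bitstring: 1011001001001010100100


Decoding step by step:
Bits 101 -> B
Bits 100 -> A
Bits 100 -> A
Bits 100 -> A
Bits 101 -> B
Bits 01 -> D
Bits 00 -> E
Bits 100 -> A


Decoded message: BAAABDEA


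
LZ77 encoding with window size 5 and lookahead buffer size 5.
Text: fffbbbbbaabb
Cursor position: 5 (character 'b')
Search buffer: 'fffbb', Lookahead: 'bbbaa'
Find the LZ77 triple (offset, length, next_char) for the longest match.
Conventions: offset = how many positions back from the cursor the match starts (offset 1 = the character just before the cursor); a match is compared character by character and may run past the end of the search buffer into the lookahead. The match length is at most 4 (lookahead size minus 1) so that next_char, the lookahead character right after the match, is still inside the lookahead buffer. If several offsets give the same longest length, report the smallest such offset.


Try each offset into the search buffer:
  offset=1 (pos 4, char 'b'): match length 3
  offset=2 (pos 3, char 'b'): match length 3
  offset=3 (pos 2, char 'f'): match length 0
  offset=4 (pos 1, char 'f'): match length 0
  offset=5 (pos 0, char 'f'): match length 0
Longest match has length 3, found at offsets 1, 2; take the smallest, offset 1.
next_char = character at position 5 + 3 = 8 -> 'a'

Best match: offset=1, length=3 (matching 'bbb' starting at position 4)
LZ77 triple: (1, 3, 'a')


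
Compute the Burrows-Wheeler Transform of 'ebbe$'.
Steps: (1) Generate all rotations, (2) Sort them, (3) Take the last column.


Rotations (sorted):
  0: $ebbe -> last char: e
  1: bbe$e -> last char: e
  2: be$eb -> last char: b
  3: e$ebb -> last char: b
  4: ebbe$ -> last char: $


BWT = eebb$


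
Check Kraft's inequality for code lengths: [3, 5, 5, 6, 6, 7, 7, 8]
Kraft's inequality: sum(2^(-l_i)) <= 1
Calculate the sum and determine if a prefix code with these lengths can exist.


Sum = 2^(-3) + 2^(-5) + 2^(-5) + 2^(-6) + 2^(-6) + 2^(-7) + 2^(-7) + 2^(-8)
    = 0.125 + 0.03125 + 0.03125 + 0.015625 + 0.015625 + 0.0078125 + 0.0078125 + 0.00390625
    = 61/256 = 0.23828125
Since 0.23828125 <= 1, Kraft's inequality IS satisfied.
A prefix code with these lengths CAN exist.

Kraft sum = 0.23828125. Satisfied.


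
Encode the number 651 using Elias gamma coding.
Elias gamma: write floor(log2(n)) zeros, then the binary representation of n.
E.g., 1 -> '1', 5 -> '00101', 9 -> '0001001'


num_bits = floor(log2(651)) + 1 = 10
leading_zeros = num_bits - 1 = 9
binary(651) = 1010001011

Elias gamma(651) = '000000000' + '1010001011' = 0000000001010001011 (19 bits)


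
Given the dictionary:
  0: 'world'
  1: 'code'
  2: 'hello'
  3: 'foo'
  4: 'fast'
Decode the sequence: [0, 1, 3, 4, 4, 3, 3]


Look up each index in the dictionary:
  0 -> 'world'
  1 -> 'code'
  3 -> 'foo'
  4 -> 'fast'
  4 -> 'fast'
  3 -> 'foo'
  3 -> 'foo'

Decoded: "world code foo fast fast foo foo"


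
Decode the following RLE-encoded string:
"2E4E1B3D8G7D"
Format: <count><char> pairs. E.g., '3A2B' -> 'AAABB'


Expanding each <count><char> pair:
  2E -> 'EE'
  4E -> 'EEEE'
  1B -> 'B'
  3D -> 'DDD'
  8G -> 'GGGGGGGG'
  7D -> 'DDDDDDD'

Decoded = EEEEEEBDDDGGGGGGGGDDDDDDD


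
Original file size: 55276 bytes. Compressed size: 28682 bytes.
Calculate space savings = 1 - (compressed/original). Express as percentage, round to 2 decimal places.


ratio = compressed/original = 28682/55276 = 0.518887
savings = 1 - ratio = 1 - 0.518887 = 0.481113
as a percentage: 0.481113 * 100 = 48.11%

Space savings = 1 - 28682/55276 = 48.11%


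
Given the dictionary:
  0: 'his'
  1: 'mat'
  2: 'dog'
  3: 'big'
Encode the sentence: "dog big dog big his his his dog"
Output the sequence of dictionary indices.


Look up each word in the dictionary:
  'dog' -> 2
  'big' -> 3
  'dog' -> 2
  'big' -> 3
  'his' -> 0
  'his' -> 0
  'his' -> 0
  'dog' -> 2

Encoded: [2, 3, 2, 3, 0, 0, 0, 2]


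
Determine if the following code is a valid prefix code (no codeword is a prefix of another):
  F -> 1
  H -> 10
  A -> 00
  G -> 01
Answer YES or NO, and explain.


Checking each pair (does one codeword prefix another?):
  F='1' vs H='10': prefix -- VIOLATION

NO -- this is NOT a valid prefix code. F (1) is a prefix of H (10).


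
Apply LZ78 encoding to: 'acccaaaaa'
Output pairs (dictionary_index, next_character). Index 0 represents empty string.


LZ78 encoding steps:
Dictionary: {0: ''}
Step 1: w='' (idx 0), next='a' -> output (0, 'a'), add 'a' as idx 1
Step 2: w='' (idx 0), next='c' -> output (0, 'c'), add 'c' as idx 2
Step 3: w='c' (idx 2), next='c' -> output (2, 'c'), add 'cc' as idx 3
Step 4: w='a' (idx 1), next='a' -> output (1, 'a'), add 'aa' as idx 4
Step 5: w='aa' (idx 4), next='a' -> output (4, 'a'), add 'aaa' as idx 5


Encoded: [(0, 'a'), (0, 'c'), (2, 'c'), (1, 'a'), (4, 'a')]


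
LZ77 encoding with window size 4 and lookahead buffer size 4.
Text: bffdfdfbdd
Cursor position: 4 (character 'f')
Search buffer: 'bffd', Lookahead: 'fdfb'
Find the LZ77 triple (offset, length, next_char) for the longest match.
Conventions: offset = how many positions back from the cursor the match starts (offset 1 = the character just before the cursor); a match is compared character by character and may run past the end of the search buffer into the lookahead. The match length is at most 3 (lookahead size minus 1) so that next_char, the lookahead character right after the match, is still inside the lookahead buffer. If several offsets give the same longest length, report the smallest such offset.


Try each offset into the search buffer:
  offset=1 (pos 3, char 'd'): match length 0
  offset=2 (pos 2, char 'f'): match length 3
  offset=3 (pos 1, char 'f'): match length 1
  offset=4 (pos 0, char 'b'): match length 0
Longest match has length 3 at offset 2.
next_char = character at position 4 + 3 = 7 -> 'b'

Best match: offset=2, length=3 (matching 'fdf' starting at position 2)
LZ77 triple: (2, 3, 'b')


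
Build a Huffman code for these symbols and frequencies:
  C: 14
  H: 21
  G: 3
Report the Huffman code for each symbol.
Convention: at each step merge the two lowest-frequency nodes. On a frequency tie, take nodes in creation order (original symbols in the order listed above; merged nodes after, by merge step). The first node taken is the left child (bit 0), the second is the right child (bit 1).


Huffman tree construction:
Step 1: Merge G(3) + C(14) = 17
Step 2: Merge (G+C)(17) + H(21) = 38
Read each symbol's code off the tree from the root (left child = 0, right child = 1).

Codes:
  C: 01 (length 2)
  H: 1 (length 1)
  G: 00 (length 2)
Average code length: 55/38 = 1.4474 bits/symbol


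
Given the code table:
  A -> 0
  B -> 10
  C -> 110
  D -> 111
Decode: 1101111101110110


Decoding:
110 -> C
111 -> D
110 -> C
111 -> D
0 -> A
110 -> C


Result: CDCDAC


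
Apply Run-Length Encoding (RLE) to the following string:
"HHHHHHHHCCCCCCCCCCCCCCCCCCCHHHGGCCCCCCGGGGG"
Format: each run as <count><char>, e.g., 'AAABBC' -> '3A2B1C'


Scanning runs left to right:
  i=0: run of 'H' x 8 -> '8H'
  i=8: run of 'C' x 19 -> '19C'
  i=27: run of 'H' x 3 -> '3H'
  i=30: run of 'G' x 2 -> '2G'
  i=32: run of 'C' x 6 -> '6C'
  i=38: run of 'G' x 5 -> '5G'

RLE = 8H19C3H2G6C5G


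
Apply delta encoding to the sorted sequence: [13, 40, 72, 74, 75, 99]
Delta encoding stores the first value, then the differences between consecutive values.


First value: 13
Deltas:
  40 - 13 = 27
  72 - 40 = 32
  74 - 72 = 2
  75 - 74 = 1
  99 - 75 = 24


Delta encoded: [13, 27, 32, 2, 1, 24]


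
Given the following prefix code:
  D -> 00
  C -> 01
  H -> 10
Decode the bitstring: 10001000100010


Decoding step by step:
Bits 10 -> H
Bits 00 -> D
Bits 10 -> H
Bits 00 -> D
Bits 10 -> H
Bits 00 -> D
Bits 10 -> H


Decoded message: HDHDHDH


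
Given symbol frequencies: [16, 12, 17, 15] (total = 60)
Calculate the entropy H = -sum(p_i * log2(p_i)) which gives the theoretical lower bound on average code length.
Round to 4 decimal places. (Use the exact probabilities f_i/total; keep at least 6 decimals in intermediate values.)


Per-symbol terms -p_i * log2(p_i) with p_i = f_i/60:
  p = 16/60 = 0.266667: log2(p) = -1.906891, -p*log2(p) = 0.508504
  p = 12/60 = 0.200000: log2(p) = -2.321928, -p*log2(p) = 0.464386
  p = 17/60 = 0.283333: log2(p) = -1.819428, -p*log2(p) = 0.515505
  p = 15/60 = 0.250000: log2(p) = -2.000000, -p*log2(p) = 0.500000
H = 0.508504 + 0.464386 + 0.515505 + 0.500000 = 1.988395

H = 1.9884 bits/symbol


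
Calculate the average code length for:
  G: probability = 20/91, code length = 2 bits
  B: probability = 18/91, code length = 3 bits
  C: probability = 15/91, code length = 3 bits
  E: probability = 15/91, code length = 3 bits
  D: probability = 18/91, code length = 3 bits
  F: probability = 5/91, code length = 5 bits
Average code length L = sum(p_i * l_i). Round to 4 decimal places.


Weighted contributions p_i * l_i:
  G: (20/91) * 2 = 40/91
  B: (18/91) * 3 = 54/91
  C: (15/91) * 3 = 45/91
  E: (15/91) * 3 = 45/91
  D: (18/91) * 3 = 54/91
  F: (5/91) * 5 = 25/91
Sum = (40 + 54 + 45 + 45 + 54 + 25)/91 = 263/91

L = 263/91 = 2.8901 bits/symbol


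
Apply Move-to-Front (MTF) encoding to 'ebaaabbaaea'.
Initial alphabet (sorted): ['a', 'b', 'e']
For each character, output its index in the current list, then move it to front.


MTF encoding:
'e': index 2 in ['a', 'b', 'e'] -> ['e', 'a', 'b']
'b': index 2 in ['e', 'a', 'b'] -> ['b', 'e', 'a']
'a': index 2 in ['b', 'e', 'a'] -> ['a', 'b', 'e']
'a': index 0 in ['a', 'b', 'e'] -> ['a', 'b', 'e']
'a': index 0 in ['a', 'b', 'e'] -> ['a', 'b', 'e']
'b': index 1 in ['a', 'b', 'e'] -> ['b', 'a', 'e']
'b': index 0 in ['b', 'a', 'e'] -> ['b', 'a', 'e']
'a': index 1 in ['b', 'a', 'e'] -> ['a', 'b', 'e']
'a': index 0 in ['a', 'b', 'e'] -> ['a', 'b', 'e']
'e': index 2 in ['a', 'b', 'e'] -> ['e', 'a', 'b']
'a': index 1 in ['e', 'a', 'b'] -> ['a', 'e', 'b']


Output: [2, 2, 2, 0, 0, 1, 0, 1, 0, 2, 1]


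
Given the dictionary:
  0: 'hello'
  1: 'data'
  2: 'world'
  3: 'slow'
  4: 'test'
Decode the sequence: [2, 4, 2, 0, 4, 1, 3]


Look up each index in the dictionary:
  2 -> 'world'
  4 -> 'test'
  2 -> 'world'
  0 -> 'hello'
  4 -> 'test'
  1 -> 'data'
  3 -> 'slow'

Decoded: "world test world hello test data slow"


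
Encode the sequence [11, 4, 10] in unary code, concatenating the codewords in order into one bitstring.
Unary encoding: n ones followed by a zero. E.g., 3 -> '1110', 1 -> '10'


Encode each number as n ones followed by a terminating 0:
  11 -> 111111111110 (12 bits)
  4 -> 11110 (5 bits)
  10 -> 11111111110 (11 bits)
Total length = 12 + 5 + 11 = 28 bits.

Unary([11, 4, 10]) = 1111111111101111011111111110 (28 bits)


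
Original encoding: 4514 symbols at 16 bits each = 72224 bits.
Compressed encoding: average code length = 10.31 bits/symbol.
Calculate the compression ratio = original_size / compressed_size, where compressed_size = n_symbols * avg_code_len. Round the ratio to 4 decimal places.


original_size = n_symbols * orig_bits = 4514 * 16 = 72224 bits
compressed_size = n_symbols * avg_code_len = 4514 * 10.31 = 46539.34 bits
ratio = original_size / compressed_size = 72224 / 46539.34 = 1.5519

Compression ratio = 1.5519


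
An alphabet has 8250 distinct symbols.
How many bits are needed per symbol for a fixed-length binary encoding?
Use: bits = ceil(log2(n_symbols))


log2(8250) = 13.0102
Bracket: 2^13 = 8192 < 8250 <= 2^14 = 16384
So ceil(log2(8250)) = 14

bits = ceil(log2(8250)) = ceil(13.0102) = 14 bits


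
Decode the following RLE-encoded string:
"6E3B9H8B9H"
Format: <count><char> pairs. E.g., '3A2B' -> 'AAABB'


Expanding each <count><char> pair:
  6E -> 'EEEEEE'
  3B -> 'BBB'
  9H -> 'HHHHHHHHH'
  8B -> 'BBBBBBBB'
  9H -> 'HHHHHHHHH'

Decoded = EEEEEEBBBHHHHHHHHHBBBBBBBBHHHHHHHHH


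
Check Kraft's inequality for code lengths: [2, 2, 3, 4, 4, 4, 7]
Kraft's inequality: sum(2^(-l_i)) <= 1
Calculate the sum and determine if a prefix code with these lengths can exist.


Sum = 2^(-2) + 2^(-2) + 2^(-3) + 2^(-4) + 2^(-4) + 2^(-4) + 2^(-7)
    = 0.25 + 0.25 + 0.125 + 0.0625 + 0.0625 + 0.0625 + 0.0078125
    = 105/128 = 0.8203125
Since 0.8203125 <= 1, Kraft's inequality IS satisfied.
A prefix code with these lengths CAN exist.

Kraft sum = 0.8203125. Satisfied.


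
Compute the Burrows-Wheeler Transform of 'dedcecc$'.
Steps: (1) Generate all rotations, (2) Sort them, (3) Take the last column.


Rotations (sorted):
  0: $dedcecc -> last char: c
  1: c$dedcec -> last char: c
  2: cc$dedce -> last char: e
  3: cecc$ded -> last char: d
  4: dcecc$de -> last char: e
  5: dedcecc$ -> last char: $
  6: ecc$dedc -> last char: c
  7: edcecc$d -> last char: d


BWT = ccede$cd


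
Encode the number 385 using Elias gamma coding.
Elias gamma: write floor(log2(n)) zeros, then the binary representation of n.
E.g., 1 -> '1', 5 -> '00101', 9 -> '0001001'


num_bits = floor(log2(385)) + 1 = 9
leading_zeros = num_bits - 1 = 8
binary(385) = 110000001

Elias gamma(385) = '00000000' + '110000001' = 00000000110000001 (17 bits)


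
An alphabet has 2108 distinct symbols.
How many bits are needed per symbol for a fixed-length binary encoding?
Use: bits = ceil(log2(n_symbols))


log2(2108) = 11.0417
Bracket: 2^11 = 2048 < 2108 <= 2^12 = 4096
So ceil(log2(2108)) = 12

bits = ceil(log2(2108)) = ceil(11.0417) = 12 bits


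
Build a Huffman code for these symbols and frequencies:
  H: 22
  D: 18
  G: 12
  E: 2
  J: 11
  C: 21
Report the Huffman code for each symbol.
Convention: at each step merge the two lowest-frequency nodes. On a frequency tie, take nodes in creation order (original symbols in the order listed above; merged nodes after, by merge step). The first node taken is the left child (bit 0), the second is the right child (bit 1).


Huffman tree construction:
Step 1: Merge E(2) + J(11) = 13
Step 2: Merge G(12) + (E+J)(13) = 25
Step 3: Merge D(18) + C(21) = 39
Step 4: Merge H(22) + (G+(E+J))(25) = 47
Step 5: Merge (D+C)(39) + (H+(G+(E+J)))(47) = 86
Read each symbol's code off the tree from the root (left child = 0, right child = 1).

Codes:
  H: 10 (length 2)
  D: 00 (length 2)
  G: 110 (length 3)
  E: 1110 (length 4)
  J: 1111 (length 4)
  C: 01 (length 2)
Average code length: 210/86 = 2.4419 bits/symbol


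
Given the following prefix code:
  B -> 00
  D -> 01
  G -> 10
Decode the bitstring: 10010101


Decoding step by step:
Bits 10 -> G
Bits 01 -> D
Bits 01 -> D
Bits 01 -> D


Decoded message: GDDD


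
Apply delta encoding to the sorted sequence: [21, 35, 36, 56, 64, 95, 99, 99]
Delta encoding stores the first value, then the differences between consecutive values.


First value: 21
Deltas:
  35 - 21 = 14
  36 - 35 = 1
  56 - 36 = 20
  64 - 56 = 8
  95 - 64 = 31
  99 - 95 = 4
  99 - 99 = 0


Delta encoded: [21, 14, 1, 20, 8, 31, 4, 0]


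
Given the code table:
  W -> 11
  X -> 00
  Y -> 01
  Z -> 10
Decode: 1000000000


Decoding:
10 -> Z
00 -> X
00 -> X
00 -> X
00 -> X


Result: ZXXXX


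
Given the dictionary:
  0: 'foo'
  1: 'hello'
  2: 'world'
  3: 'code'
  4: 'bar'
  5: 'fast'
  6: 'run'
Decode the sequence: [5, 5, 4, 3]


Look up each index in the dictionary:
  5 -> 'fast'
  5 -> 'fast'
  4 -> 'bar'
  3 -> 'code'

Decoded: "fast fast bar code"


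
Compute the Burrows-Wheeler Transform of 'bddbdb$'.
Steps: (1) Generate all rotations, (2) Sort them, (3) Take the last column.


Rotations (sorted):
  0: $bddbdb -> last char: b
  1: b$bddbd -> last char: d
  2: bdb$bdd -> last char: d
  3: bddbdb$ -> last char: $
  4: db$bddb -> last char: b
  5: dbdb$bd -> last char: d
  6: ddbdb$b -> last char: b


BWT = bdd$bdb


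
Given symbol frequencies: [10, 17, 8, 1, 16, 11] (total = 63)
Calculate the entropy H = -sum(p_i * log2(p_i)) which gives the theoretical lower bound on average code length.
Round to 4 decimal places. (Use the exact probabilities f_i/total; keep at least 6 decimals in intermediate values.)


Per-symbol terms -p_i * log2(p_i) with p_i = f_i/63:
  p = 10/63 = 0.158730: log2(p) = -2.655352, -p*log2(p) = 0.421484
  p = 17/63 = 0.269841: log2(p) = -1.889817, -p*log2(p) = 0.509951
  p = 8/63 = 0.126984: log2(p) = -2.977280, -p*log2(p) = 0.378067
  p = 1/63 = 0.015873: log2(p) = -5.977280, -p*log2(p) = 0.094877
  p = 16/63 = 0.253968: log2(p) = -1.977280, -p*log2(p) = 0.502166
  p = 11/63 = 0.174603: log2(p) = -2.517848, -p*log2(p) = 0.439624
H = 0.421484 + 0.509951 + 0.378067 + 0.094877 + 0.502166 + 0.439624 = 2.346169

H = 2.3462 bits/symbol


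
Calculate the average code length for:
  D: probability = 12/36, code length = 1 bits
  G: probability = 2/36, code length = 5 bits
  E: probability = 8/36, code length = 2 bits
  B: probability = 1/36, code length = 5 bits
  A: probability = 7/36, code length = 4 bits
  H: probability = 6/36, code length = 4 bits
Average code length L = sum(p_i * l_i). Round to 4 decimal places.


Weighted contributions p_i * l_i:
  D: (12/36) * 1 = 12/36
  G: (2/36) * 5 = 10/36
  E: (8/36) * 2 = 16/36
  B: (1/36) * 5 = 5/36
  A: (7/36) * 4 = 28/36
  H: (6/36) * 4 = 24/36
Sum = (12 + 10 + 16 + 5 + 28 + 24)/36 = 95/36

L = 95/36 = 2.6389 bits/symbol


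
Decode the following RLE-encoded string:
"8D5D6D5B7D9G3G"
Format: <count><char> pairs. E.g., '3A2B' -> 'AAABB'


Expanding each <count><char> pair:
  8D -> 'DDDDDDDD'
  5D -> 'DDDDD'
  6D -> 'DDDDDD'
  5B -> 'BBBBB'
  7D -> 'DDDDDDD'
  9G -> 'GGGGGGGGG'
  3G -> 'GGG'

Decoded = DDDDDDDDDDDDDDDDDDDBBBBBDDDDDDDGGGGGGGGGGGG


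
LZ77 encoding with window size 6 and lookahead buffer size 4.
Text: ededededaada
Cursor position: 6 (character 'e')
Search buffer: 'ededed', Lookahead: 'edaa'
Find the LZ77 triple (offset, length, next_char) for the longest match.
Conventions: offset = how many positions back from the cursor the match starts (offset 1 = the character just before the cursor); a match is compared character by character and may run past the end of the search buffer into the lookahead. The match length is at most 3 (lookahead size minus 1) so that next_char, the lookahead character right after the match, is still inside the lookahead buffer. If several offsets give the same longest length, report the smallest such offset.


Try each offset into the search buffer:
  offset=1 (pos 5, char 'd'): match length 0
  offset=2 (pos 4, char 'e'): match length 2
  offset=3 (pos 3, char 'd'): match length 0
  offset=4 (pos 2, char 'e'): match length 2
  offset=5 (pos 1, char 'd'): match length 0
  offset=6 (pos 0, char 'e'): match length 2
Longest match has length 2, found at offsets 2, 4, 6; take the smallest, offset 2.
next_char = character at position 6 + 2 = 8 -> 'a'

Best match: offset=2, length=2 (matching 'ed' starting at position 4)
LZ77 triple: (2, 2, 'a')


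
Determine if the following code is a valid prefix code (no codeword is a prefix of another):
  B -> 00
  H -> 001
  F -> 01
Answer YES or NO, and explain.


Checking each pair (does one codeword prefix another?):
  B='00' vs H='001': prefix -- VIOLATION

NO -- this is NOT a valid prefix code. B (00) is a prefix of H (001).


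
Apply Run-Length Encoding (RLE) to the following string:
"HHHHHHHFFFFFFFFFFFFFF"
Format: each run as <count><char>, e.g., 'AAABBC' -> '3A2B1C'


Scanning runs left to right:
  i=0: run of 'H' x 7 -> '7H'
  i=7: run of 'F' x 14 -> '14F'

RLE = 7H14F


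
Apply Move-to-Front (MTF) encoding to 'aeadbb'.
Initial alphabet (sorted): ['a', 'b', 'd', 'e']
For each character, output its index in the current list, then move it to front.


MTF encoding:
'a': index 0 in ['a', 'b', 'd', 'e'] -> ['a', 'b', 'd', 'e']
'e': index 3 in ['a', 'b', 'd', 'e'] -> ['e', 'a', 'b', 'd']
'a': index 1 in ['e', 'a', 'b', 'd'] -> ['a', 'e', 'b', 'd']
'd': index 3 in ['a', 'e', 'b', 'd'] -> ['d', 'a', 'e', 'b']
'b': index 3 in ['d', 'a', 'e', 'b'] -> ['b', 'd', 'a', 'e']
'b': index 0 in ['b', 'd', 'a', 'e'] -> ['b', 'd', 'a', 'e']


Output: [0, 3, 1, 3, 3, 0]


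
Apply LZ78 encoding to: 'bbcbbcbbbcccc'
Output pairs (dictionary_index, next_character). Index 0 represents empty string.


LZ78 encoding steps:
Dictionary: {0: ''}
Step 1: w='' (idx 0), next='b' -> output (0, 'b'), add 'b' as idx 1
Step 2: w='b' (idx 1), next='c' -> output (1, 'c'), add 'bc' as idx 2
Step 3: w='b' (idx 1), next='b' -> output (1, 'b'), add 'bb' as idx 3
Step 4: w='' (idx 0), next='c' -> output (0, 'c'), add 'c' as idx 4
Step 5: w='bb' (idx 3), next='b' -> output (3, 'b'), add 'bbb' as idx 5
Step 6: w='c' (idx 4), next='c' -> output (4, 'c'), add 'cc' as idx 6
Step 7: w='cc' (idx 6), end of input -> output (6, '')


Encoded: [(0, 'b'), (1, 'c'), (1, 'b'), (0, 'c'), (3, 'b'), (4, 'c'), (6, '')]


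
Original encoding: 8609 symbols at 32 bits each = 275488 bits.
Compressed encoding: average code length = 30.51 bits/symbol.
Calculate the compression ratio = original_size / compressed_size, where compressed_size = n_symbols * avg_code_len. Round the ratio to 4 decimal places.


original_size = n_symbols * orig_bits = 8609 * 32 = 275488 bits
compressed_size = n_symbols * avg_code_len = 8609 * 30.51 = 262660.59 bits
ratio = original_size / compressed_size = 275488 / 262660.59 = 1.0488

Compression ratio = 1.0488


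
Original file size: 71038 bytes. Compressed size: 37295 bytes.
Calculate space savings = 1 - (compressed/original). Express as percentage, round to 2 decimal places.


ratio = compressed/original = 37295/71038 = 0.525001
savings = 1 - ratio = 1 - 0.525001 = 0.474999
as a percentage: 0.474999 * 100 = 47.5%

Space savings = 1 - 37295/71038 = 47.5%


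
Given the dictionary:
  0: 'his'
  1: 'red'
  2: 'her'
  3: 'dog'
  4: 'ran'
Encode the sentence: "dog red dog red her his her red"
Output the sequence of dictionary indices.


Look up each word in the dictionary:
  'dog' -> 3
  'red' -> 1
  'dog' -> 3
  'red' -> 1
  'her' -> 2
  'his' -> 0
  'her' -> 2
  'red' -> 1

Encoded: [3, 1, 3, 1, 2, 0, 2, 1]


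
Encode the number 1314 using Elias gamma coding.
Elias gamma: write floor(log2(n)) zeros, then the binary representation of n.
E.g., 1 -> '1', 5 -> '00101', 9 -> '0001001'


num_bits = floor(log2(1314)) + 1 = 11
leading_zeros = num_bits - 1 = 10
binary(1314) = 10100100010

Elias gamma(1314) = '0000000000' + '10100100010' = 000000000010100100010 (21 bits)


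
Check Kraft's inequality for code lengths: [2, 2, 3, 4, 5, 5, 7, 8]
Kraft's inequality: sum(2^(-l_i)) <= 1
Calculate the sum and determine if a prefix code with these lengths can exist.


Sum = 2^(-2) + 2^(-2) + 2^(-3) + 2^(-4) + 2^(-5) + 2^(-5) + 2^(-7) + 2^(-8)
    = 0.25 + 0.25 + 0.125 + 0.0625 + 0.03125 + 0.03125 + 0.0078125 + 0.00390625
    = 195/256 = 0.76171875
Since 0.76171875 <= 1, Kraft's inequality IS satisfied.
A prefix code with these lengths CAN exist.

Kraft sum = 0.76171875. Satisfied.
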